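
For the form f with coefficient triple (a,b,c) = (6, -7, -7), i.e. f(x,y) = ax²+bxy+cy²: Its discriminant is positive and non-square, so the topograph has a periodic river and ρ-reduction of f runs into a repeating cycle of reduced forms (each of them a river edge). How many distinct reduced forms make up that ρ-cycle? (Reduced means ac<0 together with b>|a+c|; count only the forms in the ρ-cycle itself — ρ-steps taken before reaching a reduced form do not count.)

D = 217, ⌊√D⌋ = 14
descent: ρ → (-7,7,6)  [lands on river]
river: ρ → (6,5,-8)
river: ρ → (-8,11,3)
river: ρ → (3,13,-4)
river: ρ → (-4,11,6)
river: ρ → (6,13,-2)
river: ρ → (-2,11,12)
river: ρ → (12,13,-1)
river: ρ → (-1,13,12)
river: ρ → (12,11,-2)
river: ρ → (-2,13,6)
river: ρ → (6,11,-4)
river: ρ → (-4,13,3)
river: ρ → (3,11,-8)
river: ρ → (-8,5,6)
river: ρ → (6,7,-7)
ρ-cycle length = 16 (tail of 1 descent step not counted)

16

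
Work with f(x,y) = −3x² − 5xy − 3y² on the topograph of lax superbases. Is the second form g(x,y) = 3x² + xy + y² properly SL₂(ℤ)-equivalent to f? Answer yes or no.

D₁ = -11, D₂ = -11
f is negative-definite; reduce −f:
−f: translate: b→-1 (≡5 mod 6), so (3,5,3)→(3,-1,1)
−f: flip: (3,-1,1)→(1,1,3)
−f: reduced (well bottom): (1,1,3) with a≤c, −a<b≤a
flip sign back: reduced form of f is (-1,-1,-3)
g: flip: (3,1,1)→(1,-1,3)
g: translate: b→1 (≡-1 mod 2), so (1,-1,3)→(1,1,3)
g: reduced (well bottom): (1,1,3) with a≤c, −a<b≤a
reduced forms (-1, -1, -3) vs (1, 1, 3) ⇒ inequivalent

no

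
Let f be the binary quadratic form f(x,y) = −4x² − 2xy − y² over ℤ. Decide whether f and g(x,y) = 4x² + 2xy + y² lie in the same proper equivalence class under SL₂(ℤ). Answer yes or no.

D₁ = -12, D₂ = -12
f is negative-definite; reduce −f:
−f: flip: (4,2,1)→(1,-2,4)
−f: translate: b→0 (≡-2 mod 2), so (1,-2,4)→(1,0,3)
−f: reduced (well bottom): (1,0,3) with a≤c, −a<b≤a
flip sign back: reduced form of f is (-1,0,-3)
g: flip: (4,2,1)→(1,-2,4)
g: translate: b→0 (≡-2 mod 2), so (1,-2,4)→(1,0,3)
g: reduced (well bottom): (1,0,3) with a≤c, −a<b≤a
reduced forms (-1, 0, -3) vs (1, 0, 3) ⇒ inequivalent

no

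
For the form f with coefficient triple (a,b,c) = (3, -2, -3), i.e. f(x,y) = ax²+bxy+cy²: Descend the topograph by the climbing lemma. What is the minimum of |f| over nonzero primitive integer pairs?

descent: ρ → (-3,2,3)  [lands on river]
river: ρ → (3,4,-2)
river: ρ → (-2,4,3)
river: ρ → (3,2,-3)
river: ρ → (-3,4,2)
river: ρ → (2,4,-3)
closes: descent 1, river 6
min |a| on river = 2

2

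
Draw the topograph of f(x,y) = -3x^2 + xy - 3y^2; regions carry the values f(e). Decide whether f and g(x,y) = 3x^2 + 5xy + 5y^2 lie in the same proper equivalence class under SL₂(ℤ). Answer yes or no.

D₁ = -35, D₂ = -35
f is negative-definite; reduce −f:
−f: flip: (3,-1,3)→(3,1,3)
−f: reduced (well bottom): (3,1,3) with a≤c, −a<b≤a
flip sign back: reduced form of f is (-3,-1,-3)
g: translate: b→-1 (≡5 mod 6), so (3,5,5)→(3,-1,3)
g: flip: (3,-1,3)→(3,1,3)
g: reduced (well bottom): (3,1,3) with a≤c, −a<b≤a
reduced forms (-3, -1, -3) vs (3, 1, 3) ⇒ inequivalent

no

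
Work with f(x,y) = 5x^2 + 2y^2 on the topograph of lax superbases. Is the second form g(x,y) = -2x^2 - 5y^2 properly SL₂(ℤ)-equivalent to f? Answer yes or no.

D₁ = -40, D₂ = -40
f: flip: (5,0,2)→(2,0,5)
f: reduced (well bottom): (2,0,5) with a≤c, −a<b≤a
g is negative-definite; reduce −g:
−g: reduced (well bottom): (2,0,5) with a≤c, −a<b≤a
flip sign back: reduced form of g is (-2,0,-5)
reduced forms (2, 0, 5) vs (-2, 0, -5) ⇒ inequivalent

no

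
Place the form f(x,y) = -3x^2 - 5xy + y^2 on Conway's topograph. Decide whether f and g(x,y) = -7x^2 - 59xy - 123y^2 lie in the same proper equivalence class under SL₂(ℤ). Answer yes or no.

D₁ = 37, D₂ = 37
river cycle of f (length 6): (1, 5, -3), (-3, 1, 3), (3, 5, -1), (-1, 5, 3), (3, 1, -3), (-3, 5, 1)
river cycle of g (length 6): (1, 5, -3), (-3, 1, 3), (3, 5, -1), (-1, 5, 3), (3, 1, -3), (-3, 5, 1)
cycles coincide ⇒ equivalent

yes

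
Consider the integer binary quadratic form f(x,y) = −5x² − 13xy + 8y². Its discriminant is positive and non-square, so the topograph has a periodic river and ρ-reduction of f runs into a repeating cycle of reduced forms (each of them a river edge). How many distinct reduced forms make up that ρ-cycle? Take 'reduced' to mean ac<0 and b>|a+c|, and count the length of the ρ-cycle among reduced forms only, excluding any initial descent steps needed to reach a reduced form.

D = 329, ⌊√D⌋ = 18
descent: ρ → (8,13,-5)  [lands on river]
river: ρ → (-5,17,2)
river: ρ → (2,15,-13)
river: ρ → (-13,11,4)
river: ρ → (4,13,-10)
river: ρ → (-10,7,7)
river: ρ → (7,7,-10)
river: ρ → (-10,13,4)
river: ρ → (4,11,-13)
river: ρ → (-13,15,2)
river: ρ → (2,17,-5)
river: ρ → (-5,13,8)
river: ρ → (8,3,-10)
river: ρ → (-10,17,1)
river: ρ → (1,17,-10)
river: ρ → (-10,3,8)
ρ-cycle length = 16 (tail of 1 descent step not counted)

16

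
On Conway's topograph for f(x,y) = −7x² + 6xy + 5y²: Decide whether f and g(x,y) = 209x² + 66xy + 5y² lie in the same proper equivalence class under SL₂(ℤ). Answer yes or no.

D₁ = 176, D₂ = 176
river cycle of f (length 8): (5, 4, -8), (-8, 12, 1), (1, 12, -8), (-8, 4, 5), (5, 6, -7), (-7, 8, 4), (4, 8, -7), (-7, 6, 5)
river cycle of g (length 8): (5, 4, -8), (-8, 12, 1), (1, 12, -8), (-8, 4, 5), (5, 6, -7), (-7, 8, 4), (4, 8, -7), (-7, 6, 5)
cycles coincide ⇒ equivalent

yes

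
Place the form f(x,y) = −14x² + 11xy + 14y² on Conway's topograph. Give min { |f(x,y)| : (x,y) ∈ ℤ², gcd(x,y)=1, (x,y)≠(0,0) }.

river: ρ → (14,17,-11)
river: ρ → (-11,27,4)
river: ρ → (4,29,-4)
river: ρ → (-4,27,11)
river: ρ → (11,17,-14)
river: ρ → (-14,11,14)
closes: descent 0, river 6
min |a| on river = 4

4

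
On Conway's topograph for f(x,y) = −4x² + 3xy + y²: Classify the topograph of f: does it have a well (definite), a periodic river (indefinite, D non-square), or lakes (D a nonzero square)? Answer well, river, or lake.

D = b²−4ac = 3² − 4·(-4)·1 = 25
D = 5² is a perfect square ⇒ form factors over ℤ ⇒ lakes

lake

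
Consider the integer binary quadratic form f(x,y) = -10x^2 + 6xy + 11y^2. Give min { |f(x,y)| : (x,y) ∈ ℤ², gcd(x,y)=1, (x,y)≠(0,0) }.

river: ρ → (11,16,-5)
river: ρ → (-5,14,14)
river: ρ → (14,14,-5)
river: ρ → (-5,16,11)
river: ρ → (11,6,-10)
river: ρ → (-10,14,7)
river: ρ → (7,14,-10)
river: ρ → (-10,6,11)
closes: descent 0, river 8
min |a| on river = 5

5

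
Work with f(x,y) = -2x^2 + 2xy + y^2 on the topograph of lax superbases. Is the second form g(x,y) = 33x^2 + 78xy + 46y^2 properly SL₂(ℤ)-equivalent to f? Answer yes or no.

D₁ = 12, D₂ = 12
river cycle of f (length 2): (1, 2, -2), (-2, 2, 1)
river cycle of g (length 2): (1, 2, -2), (-2, 2, 1)
cycles coincide ⇒ equivalent

yes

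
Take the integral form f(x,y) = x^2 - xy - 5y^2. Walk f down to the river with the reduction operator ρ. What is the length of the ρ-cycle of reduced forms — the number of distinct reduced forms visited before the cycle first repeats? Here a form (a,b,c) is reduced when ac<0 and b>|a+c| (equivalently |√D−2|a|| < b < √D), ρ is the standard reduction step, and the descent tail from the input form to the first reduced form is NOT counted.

D = 21, ⌊√D⌋ = 4
descent: ρ → (-5,1,1)
descent: ρ → (1,3,-3)  [lands on river]
river: ρ → (-3,3,1)
ρ-cycle length = 2 (tail of 2 descent steps not counted)

2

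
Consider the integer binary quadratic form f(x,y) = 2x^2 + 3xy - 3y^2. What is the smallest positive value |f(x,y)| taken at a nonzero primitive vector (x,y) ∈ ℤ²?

river: ρ → (-3,3,2)
river: ρ → (2,5,-1)
river: ρ → (-1,5,2)
river: ρ → (2,3,-3)
closes: descent 0, river 4
min |a| on river = 1

1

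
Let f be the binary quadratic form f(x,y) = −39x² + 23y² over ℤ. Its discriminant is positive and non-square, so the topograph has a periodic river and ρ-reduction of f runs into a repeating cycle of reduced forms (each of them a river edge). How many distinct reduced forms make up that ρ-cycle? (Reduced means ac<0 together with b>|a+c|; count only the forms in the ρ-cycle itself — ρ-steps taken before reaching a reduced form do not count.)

D = 3588, ⌊√D⌋ = 59
descent: ρ → (23,46,-16)  [lands on river]
river: ρ → (-16,50,17)
river: ρ → (17,52,-13)
river: ρ → (-13,52,17)
river: ρ → (17,50,-16)
river: ρ → (-16,46,23)
ρ-cycle length = 6 (tail of 1 descent step not counted)

6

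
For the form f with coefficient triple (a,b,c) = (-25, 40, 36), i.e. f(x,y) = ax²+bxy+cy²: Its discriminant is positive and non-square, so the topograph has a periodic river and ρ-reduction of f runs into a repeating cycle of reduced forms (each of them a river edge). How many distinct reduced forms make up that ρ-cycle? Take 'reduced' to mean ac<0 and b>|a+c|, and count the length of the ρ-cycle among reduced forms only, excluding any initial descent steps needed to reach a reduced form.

D = 5200, ⌊√D⌋ = 72
river: ρ → (36,32,-29)
river: ρ → (-29,26,39)
river: ρ → (39,52,-16)
river: ρ → (-16,44,51)
river: ρ → (51,58,-9)
river: ρ → (-9,68,16)
river: ρ → (16,60,-25)
river: ρ → (-25,40,36)
ρ-cycle length = 8 (tail of 0 descent steps not counted)

8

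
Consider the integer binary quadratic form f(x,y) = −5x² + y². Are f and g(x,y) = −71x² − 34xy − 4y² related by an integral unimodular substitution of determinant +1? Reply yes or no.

D₁ = 20, D₂ = 20
river cycle of f (length 2): (1, 4, -1), (-1, 4, 1)
river cycle of g (length 2): (1, 4, -1), (-1, 4, 1)
cycles coincide ⇒ equivalent

yes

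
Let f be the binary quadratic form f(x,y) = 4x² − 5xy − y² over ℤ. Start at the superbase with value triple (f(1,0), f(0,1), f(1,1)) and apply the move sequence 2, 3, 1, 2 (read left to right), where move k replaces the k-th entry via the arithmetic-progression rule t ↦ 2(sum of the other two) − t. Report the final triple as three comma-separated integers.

start (4,-1,-2) = (f(1,0),f(0,1),f(1,1))
replace slot 2: 2·(4+(-2)) − (-1) = 5 → (4,5,-2)
replace slot 3: 2·(4+5) − (-2) = 20 → (4,5,20)
replace slot 1: 2·(5+20) − 4 = 46 → (46,5,20)
replace slot 2: 2·(46+20) − 5 = 127 → (46,127,20)

46,127,20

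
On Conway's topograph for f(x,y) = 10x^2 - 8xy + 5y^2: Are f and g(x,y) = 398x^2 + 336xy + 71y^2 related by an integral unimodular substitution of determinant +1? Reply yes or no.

D₁ = -136, D₂ = -136
f: flip: (10,-8,5)→(5,8,10)
f: translate: b→-2 (≡8 mod 10), so (5,8,10)→(5,-2,7)
f: reduced (well bottom): (5,-2,7) with a≤c, −a<b≤a
g: flip: (398,336,71)→(71,-336,398)
g: translate: b→-52 (≡-336 mod 142), so (71,-336,398)→(71,-52,10)
g: flip: (71,-52,10)→(10,52,71)
g: translate: b→-8 (≡52 mod 20), so (10,52,71)→(10,-8,5)
g: flip: (10,-8,5)→(5,8,10)
g: translate: b→-2 (≡8 mod 10), so (5,8,10)→(5,-2,7)
g: reduced (well bottom): (5,-2,7) with a≤c, −a<b≤a
reduced forms (5, -2, 7) vs (5, -2, 7) ⇒ equivalent

yes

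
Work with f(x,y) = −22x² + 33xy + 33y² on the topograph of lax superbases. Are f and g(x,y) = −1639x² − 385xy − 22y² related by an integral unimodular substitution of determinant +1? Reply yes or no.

D₁ = 3993, D₂ = 3993
river cycle of f (length 4): (33, 33, -22), (-22, 55, 11), (11, 55, -22), (-22, 33, 33)
river cycle of g (length 4): (-22, 33, 33), (33, 33, -22), (-22, 55, 11), (11, 55, -22)
cycles coincide ⇒ equivalent

yes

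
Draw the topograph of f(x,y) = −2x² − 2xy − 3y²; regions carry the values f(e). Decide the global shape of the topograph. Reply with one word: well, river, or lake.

D = b²−4ac = (-2)² − 4·(-2)·(-3) = -20
D < 0 ⇒ definite ⇒ every region one sign ⇒ single well

well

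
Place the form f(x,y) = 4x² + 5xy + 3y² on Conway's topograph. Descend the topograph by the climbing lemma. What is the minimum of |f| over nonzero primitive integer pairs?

translate: b→-3 (≡5 mod 8), so (4,5,3)→(4,-3,2)
flip: (4,-3,2)→(2,3,4)
translate: b→-1 (≡3 mod 4), so (2,3,4)→(2,-1,3)
reduced (well bottom): (2,-1,3) with a≤c, −a<b≤a
well minimum = a = 2

2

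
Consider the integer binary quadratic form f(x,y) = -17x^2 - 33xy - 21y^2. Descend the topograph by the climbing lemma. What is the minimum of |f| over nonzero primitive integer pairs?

translate: b→-1 (≡33 mod 34), so (17,33,21)→(17,-1,5)
flip: (17,-1,5)→(5,1,17)
reduced (well bottom): (5,1,17) with a≤c, −a<b≤a
well minimum |f| = |-5| = 5 (negative-definite)

5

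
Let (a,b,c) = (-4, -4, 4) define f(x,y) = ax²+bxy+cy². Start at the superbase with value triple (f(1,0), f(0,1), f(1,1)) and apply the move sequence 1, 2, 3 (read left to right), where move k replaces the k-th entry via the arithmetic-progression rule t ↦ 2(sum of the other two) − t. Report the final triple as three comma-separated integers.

start (-4,4,-4) = (f(1,0),f(0,1),f(1,1))
replace slot 1: 2·(4+(-4)) − (-4) = 4 → (4,4,-4)
replace slot 2: 2·(4+(-4)) − 4 = -4 → (4,-4,-4)
replace slot 3: 2·(4+(-4)) − (-4) = 4 → (4,-4,4)

4,-4,4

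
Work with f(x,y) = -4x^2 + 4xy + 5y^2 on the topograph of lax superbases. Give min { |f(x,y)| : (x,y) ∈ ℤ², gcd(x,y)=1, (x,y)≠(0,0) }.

river: ρ → (5,6,-3)
river: ρ → (-3,6,5)
river: ρ → (5,4,-4)
river: ρ → (-4,4,5)
closes: descent 0, river 4
min |a| on river = 3

3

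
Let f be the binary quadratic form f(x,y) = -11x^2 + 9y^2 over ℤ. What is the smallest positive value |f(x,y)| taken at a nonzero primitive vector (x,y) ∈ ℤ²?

descent: ρ → (9,18,-2)  [lands on river]
river: ρ → (-2,18,9)
closes: descent 1, river 2
min |a| on river = 2

2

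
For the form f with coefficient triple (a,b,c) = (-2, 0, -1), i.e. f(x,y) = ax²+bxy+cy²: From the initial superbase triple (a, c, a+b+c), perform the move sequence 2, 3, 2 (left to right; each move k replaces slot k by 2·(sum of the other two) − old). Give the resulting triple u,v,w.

start (-2,-1,-3) = (f(1,0),f(0,1),f(1,1))
replace slot 2: 2·((-2)+(-3)) − (-1) = -9 → (-2,-9,-3)
replace slot 3: 2·((-2)+(-9)) − (-3) = -19 → (-2,-9,-19)
replace slot 2: 2·((-2)+(-19)) − (-9) = -33 → (-2,-33,-19)

-2,-33,-19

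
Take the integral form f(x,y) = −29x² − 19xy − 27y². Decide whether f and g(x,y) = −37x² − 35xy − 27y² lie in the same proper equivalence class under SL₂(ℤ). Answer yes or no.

D₁ = -2771, D₂ = -2771
f is negative-definite; reduce −f:
−f: flip: (29,19,27)→(27,-19,29)
−f: reduced (well bottom): (27,-19,29) with a≤c, −a<b≤a
flip sign back: reduced form of f is (-27,19,-29)
g is negative-definite; reduce −g:
−g: flip: (37,35,27)→(27,-35,37)
−g: translate: b→19 (≡-35 mod 54), so (27,-35,37)→(27,19,29)
−g: reduced (well bottom): (27,19,29) with a≤c, −a<b≤a
flip sign back: reduced form of g is (-27,-19,-29)
reduced forms (-27, 19, -29) vs (-27, -19, -29) ⇒ inequivalent

no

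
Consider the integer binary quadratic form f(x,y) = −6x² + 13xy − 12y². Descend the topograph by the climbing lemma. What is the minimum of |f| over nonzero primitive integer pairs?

translate: b→-1 (≡-13 mod 12), so (6,-13,12)→(6,-1,5)
flip: (6,-1,5)→(5,1,6)
reduced (well bottom): (5,1,6) with a≤c, −a<b≤a
well minimum |f| = |-5| = 5 (negative-definite)

5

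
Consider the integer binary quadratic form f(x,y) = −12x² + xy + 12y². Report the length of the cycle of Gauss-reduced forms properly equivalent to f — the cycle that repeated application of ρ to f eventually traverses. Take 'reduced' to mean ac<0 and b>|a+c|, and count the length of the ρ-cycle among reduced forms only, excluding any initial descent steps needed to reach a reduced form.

D = 577, ⌊√D⌋ = 24
river: ρ → (12,23,-1)
river: ρ → (-1,23,12)
river: ρ → (12,1,-12)
river: ρ → (-12,23,1)
river: ρ → (1,23,-12)
river: ρ → (-12,1,12)
ρ-cycle length = 6 (tail of 0 descent steps not counted)

6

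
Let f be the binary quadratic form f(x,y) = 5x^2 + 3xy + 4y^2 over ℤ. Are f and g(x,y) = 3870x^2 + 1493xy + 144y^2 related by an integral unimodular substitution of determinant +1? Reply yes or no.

D₁ = -71, D₂ = -71
f: flip: (5,3,4)→(4,-3,5)
f: reduced (well bottom): (4,-3,5) with a≤c, −a<b≤a
g: flip: (3870,1493,144)→(144,-1493,3870)
g: translate: b→-53 (≡-1493 mod 288), so (144,-1493,3870)→(144,-53,5)
g: flip: (144,-53,5)→(5,53,144)
g: translate: b→3 (≡53 mod 10), so (5,53,144)→(5,3,4)
g: flip: (5,3,4)→(4,-3,5)
g: reduced (well bottom): (4,-3,5) with a≤c, −a<b≤a
reduced forms (4, -3, 5) vs (4, -3, 5) ⇒ equivalent

yes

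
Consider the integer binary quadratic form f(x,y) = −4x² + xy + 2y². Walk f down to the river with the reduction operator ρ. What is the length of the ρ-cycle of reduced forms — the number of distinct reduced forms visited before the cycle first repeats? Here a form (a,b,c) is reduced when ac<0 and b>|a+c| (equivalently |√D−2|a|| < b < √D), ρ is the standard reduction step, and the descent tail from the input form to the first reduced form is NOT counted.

D = 33, ⌊√D⌋ = 5
descent: ρ → (2,3,-3)  [lands on river]
river: ρ → (-3,3,2)
river: ρ → (2,5,-1)
river: ρ → (-1,5,2)
ρ-cycle length = 4 (tail of 1 descent step not counted)

4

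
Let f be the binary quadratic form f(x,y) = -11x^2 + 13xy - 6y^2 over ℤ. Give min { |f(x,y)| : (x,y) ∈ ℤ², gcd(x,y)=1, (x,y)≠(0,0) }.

translate: b→9 (≡-13 mod 22), so (11,-13,6)→(11,9,4)
flip: (11,9,4)→(4,-9,11)
translate: b→-1 (≡-9 mod 8), so (4,-9,11)→(4,-1,6)
reduced (well bottom): (4,-1,6) with a≤c, −a<b≤a
well minimum |f| = |-4| = 4 (negative-definite)

4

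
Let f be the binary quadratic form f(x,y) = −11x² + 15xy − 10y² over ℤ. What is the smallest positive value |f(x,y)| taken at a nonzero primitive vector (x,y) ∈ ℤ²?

translate: b→7 (≡-15 mod 22), so (11,-15,10)→(11,7,6)
flip: (11,7,6)→(6,-7,11)
translate: b→5 (≡-7 mod 12), so (6,-7,11)→(6,5,10)
reduced (well bottom): (6,5,10) with a≤c, −a<b≤a
well minimum |f| = |-6| = 6 (negative-definite)

6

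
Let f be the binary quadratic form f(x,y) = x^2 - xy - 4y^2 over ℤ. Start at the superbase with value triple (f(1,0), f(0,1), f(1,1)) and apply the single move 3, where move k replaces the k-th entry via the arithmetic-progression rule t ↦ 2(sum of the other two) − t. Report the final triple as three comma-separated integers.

start (1,-4,-4) = (f(1,0),f(0,1),f(1,1))
replace slot 3: 2·(1+(-4)) − (-4) = -2 → (1,-4,-2)

1,-4,-2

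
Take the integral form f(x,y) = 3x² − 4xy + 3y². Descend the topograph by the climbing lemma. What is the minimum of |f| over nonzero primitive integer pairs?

translate: b→2 (≡-4 mod 6), so (3,-4,3)→(3,2,2)
flip: (3,2,2)→(2,-2,3)
translate: b→2 (≡-2 mod 4), so (2,-2,3)→(2,2,3)
reduced (well bottom): (2,2,3) with a≤c, −a<b≤a
well minimum = a = 2

2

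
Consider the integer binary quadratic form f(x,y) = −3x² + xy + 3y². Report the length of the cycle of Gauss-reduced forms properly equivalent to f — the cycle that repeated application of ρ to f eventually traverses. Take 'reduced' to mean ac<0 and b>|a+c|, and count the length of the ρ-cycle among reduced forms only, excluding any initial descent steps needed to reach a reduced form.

D = 37, ⌊√D⌋ = 6
river: ρ → (3,5,-1)
river: ρ → (-1,5,3)
river: ρ → (3,1,-3)
river: ρ → (-3,5,1)
river: ρ → (1,5,-3)
river: ρ → (-3,1,3)
ρ-cycle length = 6 (tail of 0 descent steps not counted)

6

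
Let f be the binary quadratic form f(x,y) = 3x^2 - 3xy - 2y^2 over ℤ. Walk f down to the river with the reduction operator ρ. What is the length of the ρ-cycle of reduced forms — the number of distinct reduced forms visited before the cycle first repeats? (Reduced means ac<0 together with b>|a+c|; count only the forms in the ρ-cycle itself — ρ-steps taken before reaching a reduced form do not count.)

D = 33, ⌊√D⌋ = 5
descent: ρ → (-2,3,3)  [lands on river]
river: ρ → (3,3,-2)
river: ρ → (-2,5,1)
river: ρ → (1,5,-2)
ρ-cycle length = 4 (tail of 1 descent step not counted)

4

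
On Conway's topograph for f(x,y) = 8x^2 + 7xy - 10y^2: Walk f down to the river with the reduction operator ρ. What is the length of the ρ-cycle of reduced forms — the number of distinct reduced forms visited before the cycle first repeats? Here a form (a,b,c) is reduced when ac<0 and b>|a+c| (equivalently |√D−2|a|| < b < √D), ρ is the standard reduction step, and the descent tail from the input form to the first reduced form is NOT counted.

D = 369, ⌊√D⌋ = 19
river: ρ → (-10,13,5)
river: ρ → (5,17,-4)
river: ρ → (-4,15,9)
river: ρ → (9,3,-10)
river: ρ → (-10,17,2)
river: ρ → (2,19,-1)
river: ρ → (-1,19,2)
river: ρ → (2,17,-10)
river: ρ → (-10,3,9)
river: ρ → (9,15,-4)
river: ρ → (-4,17,5)
river: ρ → (5,13,-10)
river: ρ → (-10,7,8)
river: ρ → (8,9,-9)
river: ρ → (-9,9,8)
river: ρ → (8,7,-10)
ρ-cycle length = 16 (tail of 0 descent steps not counted)

16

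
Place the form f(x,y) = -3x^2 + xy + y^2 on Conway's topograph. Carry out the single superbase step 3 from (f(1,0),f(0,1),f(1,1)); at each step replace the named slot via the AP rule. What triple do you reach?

start (-3,1,-1) = (f(1,0),f(0,1),f(1,1))
replace slot 3: 2·((-3)+1) − (-1) = -3 → (-3,1,-3)

-3,1,-3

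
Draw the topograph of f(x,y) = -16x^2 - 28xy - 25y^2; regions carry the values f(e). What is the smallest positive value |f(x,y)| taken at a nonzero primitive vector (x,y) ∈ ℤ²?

translate: b→-4 (≡28 mod 32), so (16,28,25)→(16,-4,13)
flip: (16,-4,13)→(13,4,16)
reduced (well bottom): (13,4,16) with a≤c, −a<b≤a
well minimum |f| = |-13| = 13 (negative-definite)

13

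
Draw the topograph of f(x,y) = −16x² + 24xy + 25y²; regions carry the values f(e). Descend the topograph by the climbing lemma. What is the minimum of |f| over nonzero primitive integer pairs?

river: ρ → (25,26,-15)
river: ρ → (-15,34,17)
river: ρ → (17,34,-15)
river: ρ → (-15,26,25)
river: ρ → (25,24,-16)
river: ρ → (-16,40,9)
river: ρ → (9,32,-32)
river: ρ → (-32,32,9)
river: ρ → (9,40,-16)
river: ρ → (-16,24,25)
closes: descent 0, river 10
min |a| on river = 9

9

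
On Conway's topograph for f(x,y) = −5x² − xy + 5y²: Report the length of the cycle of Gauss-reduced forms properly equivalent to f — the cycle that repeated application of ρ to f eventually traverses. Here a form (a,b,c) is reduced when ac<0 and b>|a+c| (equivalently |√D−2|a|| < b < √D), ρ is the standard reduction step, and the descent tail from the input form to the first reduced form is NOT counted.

D = 101, ⌊√D⌋ = 10
descent: ρ → (5,1,-5)  [lands on river]
river: ρ → (-5,9,1)
river: ρ → (1,9,-5)
river: ρ → (-5,1,5)
river: ρ → (5,9,-1)
river: ρ → (-1,9,5)
ρ-cycle length = 6 (tail of 1 descent step not counted)

6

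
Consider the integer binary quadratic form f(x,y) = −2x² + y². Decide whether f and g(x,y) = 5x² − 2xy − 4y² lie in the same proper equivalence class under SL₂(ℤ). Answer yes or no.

D₁ = 8, D₂ = 84
discriminants differ ⇒ not SL₂(ℤ)-equivalent

no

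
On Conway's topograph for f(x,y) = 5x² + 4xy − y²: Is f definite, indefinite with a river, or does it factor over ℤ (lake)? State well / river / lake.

D = b²−4ac = 4² − 4·5·(-1) = 36
D = 6² is a perfect square ⇒ form factors over ℤ ⇒ lakes

lake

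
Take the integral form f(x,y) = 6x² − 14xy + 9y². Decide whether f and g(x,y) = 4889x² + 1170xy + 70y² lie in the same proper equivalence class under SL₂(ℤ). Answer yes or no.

D₁ = -20, D₂ = -20
f: translate: b→-2 (≡-14 mod 12), so (6,-14,9)→(6,-2,1)
f: flip: (6,-2,1)→(1,2,6)
f: translate: b→0 (≡2 mod 2), so (1,2,6)→(1,0,5)
f: reduced (well bottom): (1,0,5) with a≤c, −a<b≤a
g: flip: (4889,1170,70)→(70,-1170,4889)
g: translate: b→-50 (≡-1170 mod 140), so (70,-1170,4889)→(70,-50,9)
g: flip: (70,-50,9)→(9,50,70)
g: translate: b→-4 (≡50 mod 18), so (9,50,70)→(9,-4,1)
g: flip: (9,-4,1)→(1,4,9)
g: translate: b→0 (≡4 mod 2), so (1,4,9)→(1,0,5)
g: reduced (well bottom): (1,0,5) with a≤c, −a<b≤a
reduced forms (1, 0, 5) vs (1, 0, 5) ⇒ equivalent

yes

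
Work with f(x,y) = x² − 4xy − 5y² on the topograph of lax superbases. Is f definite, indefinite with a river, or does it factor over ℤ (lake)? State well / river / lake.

D = b²−4ac = (-4)² − 4·1·(-5) = 36
D = 6² is a perfect square ⇒ form factors over ℤ ⇒ lakes

lake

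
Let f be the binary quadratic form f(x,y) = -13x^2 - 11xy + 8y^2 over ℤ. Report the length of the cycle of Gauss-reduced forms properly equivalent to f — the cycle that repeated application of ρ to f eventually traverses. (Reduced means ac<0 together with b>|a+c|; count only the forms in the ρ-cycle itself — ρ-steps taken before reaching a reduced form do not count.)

D = 537, ⌊√D⌋ = 23
descent: ρ → (8,11,-13)  [lands on river]
river: ρ → (-13,15,6)
river: ρ → (6,21,-4)
river: ρ → (-4,19,11)
river: ρ → (11,3,-12)
river: ρ → (-12,21,2)
river: ρ → (2,23,-1)
river: ρ → (-1,23,2)
river: ρ → (2,21,-12)
river: ρ → (-12,3,11)
river: ρ → (11,19,-4)
river: ρ → (-4,21,6)
river: ρ → (6,15,-13)
river: ρ → (-13,11,8)
river: ρ → (8,21,-3)
river: ρ → (-3,21,8)
ρ-cycle length = 16 (tail of 1 descent step not counted)

16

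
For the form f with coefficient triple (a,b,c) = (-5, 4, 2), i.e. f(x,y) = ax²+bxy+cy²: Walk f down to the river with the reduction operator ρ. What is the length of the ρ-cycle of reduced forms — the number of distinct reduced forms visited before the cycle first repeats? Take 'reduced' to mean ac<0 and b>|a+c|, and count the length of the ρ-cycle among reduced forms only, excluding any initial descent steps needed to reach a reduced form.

D = 56, ⌊√D⌋ = 7
river: ρ → (2,4,-5)
river: ρ → (-5,6,1)
river: ρ → (1,6,-5)
river: ρ → (-5,4,2)
ρ-cycle length = 4 (tail of 0 descent steps not counted)

4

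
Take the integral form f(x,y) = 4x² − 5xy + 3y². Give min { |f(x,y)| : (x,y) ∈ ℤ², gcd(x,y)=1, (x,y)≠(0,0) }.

translate: b→3 (≡-5 mod 8), so (4,-5,3)→(4,3,2)
flip: (4,3,2)→(2,-3,4)
translate: b→1 (≡-3 mod 4), so (2,-3,4)→(2,1,3)
reduced (well bottom): (2,1,3) with a≤c, −a<b≤a
well minimum = a = 2

2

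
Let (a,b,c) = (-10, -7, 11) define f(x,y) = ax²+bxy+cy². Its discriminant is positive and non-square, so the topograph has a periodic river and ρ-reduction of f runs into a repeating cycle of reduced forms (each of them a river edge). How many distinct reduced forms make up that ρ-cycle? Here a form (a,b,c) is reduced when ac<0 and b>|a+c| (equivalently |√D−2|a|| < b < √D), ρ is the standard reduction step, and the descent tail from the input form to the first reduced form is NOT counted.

D = 489, ⌊√D⌋ = 22
descent: ρ → (11,7,-10)  [lands on river]
river: ρ → (-10,13,8)
river: ρ → (8,19,-4)
river: ρ → (-4,21,3)
river: ρ → (3,21,-4)
river: ρ → (-4,19,8)
river: ρ → (8,13,-10)
river: ρ → (-10,7,11)
river: ρ → (11,15,-6)
river: ρ → (-6,21,2)
river: ρ → (2,19,-16)
river: ρ → (-16,13,5)
river: ρ → (5,17,-10)
river: ρ → (-10,3,12)
river: ρ → (12,21,-1)
river: ρ → (-1,21,12)
river: ρ → (12,3,-10)
river: ρ → (-10,17,5)
river: ρ → (5,13,-16)
river: ρ → (-16,19,2)
river: ρ → (2,21,-6)
river: ρ → (-6,15,11)
ρ-cycle length = 22 (tail of 1 descent step not counted)

22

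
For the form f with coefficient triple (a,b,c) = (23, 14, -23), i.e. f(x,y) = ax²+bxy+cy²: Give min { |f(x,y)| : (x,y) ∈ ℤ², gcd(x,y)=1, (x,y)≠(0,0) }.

river: ρ → (-23,32,14)
river: ρ → (14,24,-31)
river: ρ → (-31,38,7)
river: ρ → (7,46,-7)
river: ρ → (-7,38,31)
river: ρ → (31,24,-14)
river: ρ → (-14,32,23)
river: ρ → (23,14,-23)
closes: descent 0, river 8
min |a| on river = 7

7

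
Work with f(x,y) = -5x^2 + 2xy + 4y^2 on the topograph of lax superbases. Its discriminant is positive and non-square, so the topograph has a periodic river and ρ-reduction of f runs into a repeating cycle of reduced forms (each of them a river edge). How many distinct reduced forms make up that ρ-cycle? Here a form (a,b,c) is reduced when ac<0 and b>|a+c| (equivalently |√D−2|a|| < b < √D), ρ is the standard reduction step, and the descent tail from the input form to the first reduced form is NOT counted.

D = 84, ⌊√D⌋ = 9
river: ρ → (4,6,-3)
river: ρ → (-3,6,4)
river: ρ → (4,2,-5)
river: ρ → (-5,8,1)
river: ρ → (1,8,-5)
river: ρ → (-5,2,4)
ρ-cycle length = 6 (tail of 0 descent steps not counted)

6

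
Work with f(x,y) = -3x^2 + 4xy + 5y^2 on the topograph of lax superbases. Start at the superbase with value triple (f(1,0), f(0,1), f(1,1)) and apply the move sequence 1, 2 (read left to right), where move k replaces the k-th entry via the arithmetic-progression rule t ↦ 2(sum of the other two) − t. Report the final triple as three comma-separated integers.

start (-3,5,6) = (f(1,0),f(0,1),f(1,1))
replace slot 1: 2·(5+6) − (-3) = 25 → (25,5,6)
replace slot 2: 2·(25+6) − 5 = 57 → (25,57,6)

25,57,6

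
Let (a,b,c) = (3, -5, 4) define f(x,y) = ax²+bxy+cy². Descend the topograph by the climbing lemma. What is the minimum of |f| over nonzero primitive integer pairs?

translate: b→1 (≡-5 mod 6), so (3,-5,4)→(3,1,2)
flip: (3,1,2)→(2,-1,3)
reduced (well bottom): (2,-1,3) with a≤c, −a<b≤a
well minimum = a = 2

2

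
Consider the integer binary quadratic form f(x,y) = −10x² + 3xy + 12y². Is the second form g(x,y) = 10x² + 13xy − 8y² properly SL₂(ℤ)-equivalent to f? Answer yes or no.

D₁ = 489, D₂ = 489
river cycle of f (length 22): (12, 21, -1), (-1, 21, 12), (12, 3, -10), (-10, 17, 5), (5, 13, -16), (-16, 19, 2), (2, 21, -6), (-6, 15, 11), (11, 7, -10), (-10, 13, 8), … (12 more)
river cycle of g (length 22): (-8, 19, 4), (4, 21, -3), (-3, 21, 4), (4, 19, -8), (-8, 13, 10), (10, 7, -11), (-11, 15, 6), (6, 21, -2), (-2, 19, 16), (16, 13, -5), … (12 more)
cycles differ ⇒ inequivalent

no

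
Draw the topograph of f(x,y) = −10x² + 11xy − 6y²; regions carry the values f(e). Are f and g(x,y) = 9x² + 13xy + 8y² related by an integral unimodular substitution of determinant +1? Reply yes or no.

D₁ = -119, D₂ = -119
f is negative-definite; reduce −f:
−f: translate: b→9 (≡-11 mod 20), so (10,-11,6)→(10,9,5)
−f: flip: (10,9,5)→(5,-9,10)
−f: translate: b→1 (≡-9 mod 10), so (5,-9,10)→(5,1,6)
−f: reduced (well bottom): (5,1,6) with a≤c, −a<b≤a
flip sign back: reduced form of f is (-5,-1,-6)
g: translate: b→-5 (≡13 mod 18), so (9,13,8)→(9,-5,4)
g: flip: (9,-5,4)→(4,5,9)
g: translate: b→-3 (≡5 mod 8), so (4,5,9)→(4,-3,8)
g: reduced (well bottom): (4,-3,8) with a≤c, −a<b≤a
reduced forms (-5, -1, -6) vs (4, -3, 8) ⇒ inequivalent

no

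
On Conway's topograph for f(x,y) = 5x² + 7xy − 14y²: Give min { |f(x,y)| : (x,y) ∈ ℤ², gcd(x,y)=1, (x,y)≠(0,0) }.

descent: ρ → (-14,-7,5)
descent: ρ → (5,17,-2)  [lands on river]
river: ρ → (-2,15,13)
river: ρ → (13,11,-4)
river: ρ → (-4,13,10)
river: ρ → (10,7,-7)
river: ρ → (-7,7,10)
river: ρ → (10,13,-4)
river: ρ → (-4,11,13)
river: ρ → (13,15,-2)
river: ρ → (-2,17,5)
river: ρ → (5,13,-8)
river: ρ → (-8,3,10)
river: ρ → (10,17,-1)
river: ρ → (-1,17,10)
river: ρ → (10,3,-8)
river: ρ → (-8,13,5)
closes: descent 2, river 16
min |a| on river = 1

1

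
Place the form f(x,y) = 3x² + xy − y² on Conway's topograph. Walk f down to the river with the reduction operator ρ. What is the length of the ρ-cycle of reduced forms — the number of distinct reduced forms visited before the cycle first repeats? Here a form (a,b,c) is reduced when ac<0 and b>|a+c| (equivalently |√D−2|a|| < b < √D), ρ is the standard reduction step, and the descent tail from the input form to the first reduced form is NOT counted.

D = 13, ⌊√D⌋ = 3
descent: ρ → (-1,3,1)  [lands on river]
river: ρ → (1,3,-1)
ρ-cycle length = 2 (tail of 1 descent step not counted)

2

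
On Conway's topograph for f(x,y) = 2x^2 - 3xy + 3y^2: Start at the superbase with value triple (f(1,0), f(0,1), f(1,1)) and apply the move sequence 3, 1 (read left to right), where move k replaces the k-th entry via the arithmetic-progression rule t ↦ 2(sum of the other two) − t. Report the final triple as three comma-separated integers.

start (2,3,2) = (f(1,0),f(0,1),f(1,1))
replace slot 3: 2·(2+3) − 2 = 8 → (2,3,8)
replace slot 1: 2·(3+8) − 2 = 20 → (20,3,8)

20,3,8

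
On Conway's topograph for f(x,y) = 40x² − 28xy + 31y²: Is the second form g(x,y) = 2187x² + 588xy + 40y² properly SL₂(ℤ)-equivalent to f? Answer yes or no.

D₁ = -4176, D₂ = -4176
f: flip: (40,-28,31)→(31,28,40)
f: reduced (well bottom): (31,28,40) with a≤c, −a<b≤a
g: flip: (2187,588,40)→(40,-588,2187)
g: translate: b→-28 (≡-588 mod 80), so (40,-588,2187)→(40,-28,31)
g: flip: (40,-28,31)→(31,28,40)
g: reduced (well bottom): (31,28,40) with a≤c, −a<b≤a
reduced forms (31, 28, 40) vs (31, 28, 40) ⇒ equivalent

yes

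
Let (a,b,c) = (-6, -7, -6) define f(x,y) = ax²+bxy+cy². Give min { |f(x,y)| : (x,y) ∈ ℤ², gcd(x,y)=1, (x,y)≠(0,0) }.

translate: b→-5 (≡7 mod 12), so (6,7,6)→(6,-5,5)
flip: (6,-5,5)→(5,5,6)
reduced (well bottom): (5,5,6) with a≤c, −a<b≤a
well minimum |f| = |-5| = 5 (negative-definite)

5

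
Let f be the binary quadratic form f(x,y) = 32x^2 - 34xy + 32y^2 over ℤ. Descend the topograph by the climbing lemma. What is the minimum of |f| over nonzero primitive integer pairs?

translate: b→30 (≡-34 mod 64), so (32,-34,32)→(32,30,30)
flip: (32,30,30)→(30,-30,32)
translate: b→30 (≡-30 mod 60), so (30,-30,32)→(30,30,32)
reduced (well bottom): (30,30,32) with a≤c, −a<b≤a
well minimum = a = 30

30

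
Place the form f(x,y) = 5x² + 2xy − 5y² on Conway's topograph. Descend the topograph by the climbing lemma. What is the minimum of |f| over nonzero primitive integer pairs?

river: ρ → (-5,8,2)
river: ρ → (2,8,-5)
river: ρ → (-5,2,5)
river: ρ → (5,8,-2)
river: ρ → (-2,8,5)
river: ρ → (5,2,-5)
closes: descent 0, river 6
min |a| on river = 2

2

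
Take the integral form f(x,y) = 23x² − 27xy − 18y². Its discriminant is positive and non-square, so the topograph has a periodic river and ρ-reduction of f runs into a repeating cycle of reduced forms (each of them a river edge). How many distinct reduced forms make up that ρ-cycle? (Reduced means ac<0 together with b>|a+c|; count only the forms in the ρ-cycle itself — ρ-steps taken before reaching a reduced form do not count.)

D = 2385, ⌊√D⌋ = 48
descent: ρ → (-18,27,23)  [lands on river]
river: ρ → (23,19,-22)
river: ρ → (-22,25,20)
river: ρ → (20,15,-27)
river: ρ → (-27,39,8)
river: ρ → (8,41,-22)
river: ρ → (-22,47,2)
river: ρ → (2,45,-45)
river: ρ → (-45,45,2)
river: ρ → (2,47,-22)
river: ρ → (-22,41,8)
river: ρ → (8,39,-27)
river: ρ → (-27,15,20)
river: ρ → (20,25,-22)
river: ρ → (-22,19,23)
river: ρ → (23,27,-18)
river: ρ → (-18,45,5)
river: ρ → (5,45,-18)
ρ-cycle length = 18 (tail of 1 descent step not counted)

18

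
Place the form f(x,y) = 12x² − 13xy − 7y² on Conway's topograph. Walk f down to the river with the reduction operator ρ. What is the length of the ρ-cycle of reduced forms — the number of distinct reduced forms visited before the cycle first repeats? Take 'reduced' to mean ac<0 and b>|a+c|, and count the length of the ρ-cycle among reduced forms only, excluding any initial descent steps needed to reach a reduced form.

D = 505, ⌊√D⌋ = 22
descent: ρ → (-7,13,12)  [lands on river]
river: ρ → (12,11,-8)
river: ρ → (-8,21,2)
river: ρ → (2,19,-18)
river: ρ → (-18,17,3)
river: ρ → (3,19,-12)
river: ρ → (-12,5,10)
river: ρ → (10,15,-7)
ρ-cycle length = 8 (tail of 1 descent step not counted)

8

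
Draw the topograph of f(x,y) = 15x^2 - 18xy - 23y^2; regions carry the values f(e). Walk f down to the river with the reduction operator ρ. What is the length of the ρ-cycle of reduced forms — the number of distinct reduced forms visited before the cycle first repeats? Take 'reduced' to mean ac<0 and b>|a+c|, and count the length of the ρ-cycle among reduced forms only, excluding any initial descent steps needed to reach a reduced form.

D = 1704, ⌊√D⌋ = 41
descent: ρ → (-23,18,15)  [lands on river]
river: ρ → (15,12,-26)
river: ρ → (-26,40,1)
river: ρ → (1,40,-26)
river: ρ → (-26,12,15)
river: ρ → (15,18,-23)
river: ρ → (-23,28,10)
river: ρ → (10,32,-17)
river: ρ → (-17,36,6)
river: ρ → (6,36,-17)
river: ρ → (-17,32,10)
river: ρ → (10,28,-23)
ρ-cycle length = 12 (tail of 1 descent step not counted)

12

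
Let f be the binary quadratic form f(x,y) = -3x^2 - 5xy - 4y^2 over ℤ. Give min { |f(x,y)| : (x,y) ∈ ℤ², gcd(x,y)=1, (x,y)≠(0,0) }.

translate: b→-1 (≡5 mod 6), so (3,5,4)→(3,-1,2)
flip: (3,-1,2)→(2,1,3)
reduced (well bottom): (2,1,3) with a≤c, −a<b≤a
well minimum |f| = |-2| = 2 (negative-definite)

2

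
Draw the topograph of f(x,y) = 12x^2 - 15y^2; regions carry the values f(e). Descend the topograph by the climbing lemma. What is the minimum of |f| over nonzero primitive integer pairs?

descent: ρ → (-15,0,12)
descent: ρ → (12,24,-3)  [lands on river]
river: ρ → (-3,24,12)
closes: descent 2, river 2
min |a| on river = 3

3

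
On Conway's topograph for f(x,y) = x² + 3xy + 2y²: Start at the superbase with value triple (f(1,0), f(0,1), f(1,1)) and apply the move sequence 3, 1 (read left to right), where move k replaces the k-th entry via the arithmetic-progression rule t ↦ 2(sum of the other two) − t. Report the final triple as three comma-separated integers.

start (1,2,6) = (f(1,0),f(0,1),f(1,1))
replace slot 3: 2·(1+2) − 6 = 0 → (1,2,0)
replace slot 1: 2·(2+0) − 1 = 3 → (3,2,0)

3,2,0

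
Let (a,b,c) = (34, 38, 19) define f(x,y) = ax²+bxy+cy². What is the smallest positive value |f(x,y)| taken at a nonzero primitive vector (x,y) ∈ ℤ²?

translate: b→-30 (≡38 mod 68), so (34,38,19)→(34,-30,15)
flip: (34,-30,15)→(15,30,34)
translate: b→0 (≡30 mod 30), so (15,30,34)→(15,0,19)
reduced (well bottom): (15,0,19) with a≤c, −a<b≤a
well minimum = a = 15

15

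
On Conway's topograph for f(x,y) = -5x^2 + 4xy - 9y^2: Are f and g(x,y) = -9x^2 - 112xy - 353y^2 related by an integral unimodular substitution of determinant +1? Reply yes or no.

D₁ = -164, D₂ = -164
f is negative-definite; reduce −f:
−f: reduced (well bottom): (5,-4,9) with a≤c, −a<b≤a
flip sign back: reduced form of f is (-5,4,-9)
g is negative-definite; reduce −g:
−g: translate: b→4 (≡112 mod 18), so (9,112,353)→(9,4,5)
−g: flip: (9,4,5)→(5,-4,9)
−g: reduced (well bottom): (5,-4,9) with a≤c, −a<b≤a
flip sign back: reduced form of g is (-5,4,-9)
reduced forms (-5, 4, -9) vs (-5, 4, -9) ⇒ equivalent

yes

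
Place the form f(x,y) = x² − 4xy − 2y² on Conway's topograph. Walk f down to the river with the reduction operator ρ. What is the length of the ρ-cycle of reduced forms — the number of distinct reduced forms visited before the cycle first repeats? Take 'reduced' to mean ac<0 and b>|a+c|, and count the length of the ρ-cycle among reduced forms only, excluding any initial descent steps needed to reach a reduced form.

D = 24, ⌊√D⌋ = 4
descent: ρ → (-2,4,1)  [lands on river]
river: ρ → (1,4,-2)
ρ-cycle length = 2 (tail of 1 descent step not counted)

2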